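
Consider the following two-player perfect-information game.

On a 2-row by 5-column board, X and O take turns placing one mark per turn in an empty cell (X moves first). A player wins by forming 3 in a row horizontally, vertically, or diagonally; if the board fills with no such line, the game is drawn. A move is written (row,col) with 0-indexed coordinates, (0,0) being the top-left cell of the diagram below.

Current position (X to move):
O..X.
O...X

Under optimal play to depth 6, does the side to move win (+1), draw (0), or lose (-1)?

p1 X@[O..X./O...X]: (0,1)[OX.X./O...X]+0 (0,2)[O.XX./O...X]+1* (0,4)[O..XX/O...X]+0 (1,1)[O..X./OX..X]+0 (1,2)[O..X./O.X.X]+1 (1,3)[O..X./O..XX]+0
p2 O@[O.XX./O...X]: (0,1)[OOXX./O...X]-1* (0,4)[O.XXO/O...X]-1 (1,1)[O.XX./OO..X]-1 (1,2)[O.XX./O.O.X]-1 (1,3)[O.XX./O..OX]-1
p3 X@[OOXX./O...X]: (0,4)[OOXXX/O...X]+1* (1,1)[OOXX./OX..X]+0 (1,2)[OOXX./O.X.X]+1 (1,3)[OOXX./O..XX]+1
p4 O@[OOXXX/O...X] terminal -1; root [O..X./O...X] d6

value(O..X./O...X, X) = +1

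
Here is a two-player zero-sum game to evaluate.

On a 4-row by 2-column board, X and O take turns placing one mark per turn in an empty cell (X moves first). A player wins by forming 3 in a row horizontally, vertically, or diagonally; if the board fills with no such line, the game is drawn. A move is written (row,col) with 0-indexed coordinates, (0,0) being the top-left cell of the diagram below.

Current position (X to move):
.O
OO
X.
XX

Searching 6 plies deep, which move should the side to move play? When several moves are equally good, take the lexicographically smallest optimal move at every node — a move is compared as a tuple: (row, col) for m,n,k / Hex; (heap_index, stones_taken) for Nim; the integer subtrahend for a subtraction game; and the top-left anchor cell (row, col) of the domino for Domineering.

p1 X@[.O/OO/X./XX]: (0,0)[XO/OO/X./XX]-1 (2,1)[.O/OO/XX/XX]+0*
p2 O@[.O/OO/XX/XX]: (0,0)[OO/OO/XX/XX]+0*
p3 X@[OO/OO/XX/XX] terminal +0; root [.O/OO/X./XX] d6

X's best at [.O/OO/X./XX]: (2,1)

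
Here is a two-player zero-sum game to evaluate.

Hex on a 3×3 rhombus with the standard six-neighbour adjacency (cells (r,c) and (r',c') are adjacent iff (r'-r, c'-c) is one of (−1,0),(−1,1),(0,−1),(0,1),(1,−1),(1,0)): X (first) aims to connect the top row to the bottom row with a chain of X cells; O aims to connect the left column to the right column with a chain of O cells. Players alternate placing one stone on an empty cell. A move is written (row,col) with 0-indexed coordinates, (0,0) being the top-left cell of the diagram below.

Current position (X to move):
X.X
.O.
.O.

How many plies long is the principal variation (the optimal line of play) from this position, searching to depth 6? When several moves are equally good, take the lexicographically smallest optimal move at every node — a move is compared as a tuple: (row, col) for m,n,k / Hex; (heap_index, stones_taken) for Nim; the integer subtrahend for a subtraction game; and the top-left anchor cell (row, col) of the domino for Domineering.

[X.X/.O./.O.] X move#1: (0,1):-1/XXX/.O./.O.*, (1,0):-1/X.X/XO./.O., (1,2):-1/X.X/.OX/.O., (2,0):-1/X.X/.O./XO., (2,2):-1/X.X/.O./.OX
[XXX/.O./.O.] O move#2: (1,0):+1/XXX/OO./.O.*, (1,2):+1/XXX/.OO/.O., (2,0):+1/XXX/.O./OO., (2,2):+1/XXX/.O./.OO
[XXX/OO./.O.] X move#3: (1,2):-1/XXX/OOX/.O.*, (2,0):-1/XXX/OO./XO., (2,2):-1/XXX/OO./.OX
[XXX/OOX/.O.] O move#4: (2,0):-1/XXX/OOX/OO., (2,2):+1/XXX/OOX/.OO*
[XXX/OOX/.OO] end (terminal -1, X#5); searched X.X/.O./.O. to 6

PV length from [X.X/.O./.O.]: 4 plies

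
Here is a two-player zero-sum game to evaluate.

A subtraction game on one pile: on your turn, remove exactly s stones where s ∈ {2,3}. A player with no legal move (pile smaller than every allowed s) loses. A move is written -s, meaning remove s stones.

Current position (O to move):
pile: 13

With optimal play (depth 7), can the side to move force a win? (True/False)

p1 O@[13]: -2[11]+1* -3[10]+1
p2 X@[11]: -2[9]-1* -3[8]-1
p3 O@[9]: -2[7]-1 -3[6]+1*
p4 X@[6]: -2[4]-1* -3[3]-1
p5 O@[4]: -2[2]-1 -3[1]+1*
p6 X@[1] terminal -1; root [13] d7

O winning at [13]: True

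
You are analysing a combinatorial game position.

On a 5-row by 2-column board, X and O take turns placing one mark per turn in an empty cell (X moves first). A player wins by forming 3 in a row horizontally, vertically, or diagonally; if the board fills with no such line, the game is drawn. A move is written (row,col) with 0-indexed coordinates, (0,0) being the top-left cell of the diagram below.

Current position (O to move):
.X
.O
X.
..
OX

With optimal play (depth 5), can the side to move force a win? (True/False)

p1 O@[.X/.O/X./../OX]: (0,0)[OX/.O/X./../OX]+0* (1,0)[.X/OO/X./../OX]+0 (2,1)[.X/.O/XO/../OX]+0 (3,0)[.X/.O/X./O./OX]+0 (3,1)[.X/.O/X./.O/OX]+0
p2 X@[OX/.O/X./../OX]: (1,0)[OX/XO/X./../OX]+0* (2,1)[OX/.O/XX/../OX]+0 (3,0)[OX/.O/X./X./OX]+0 (3,1)[OX/.O/X./.X/OX]+0
p3 O@[OX/XO/X./../OX]: (2,1)[OX/XO/XO/../OX]-1 (3,0)[OX/XO/X./O./OX]+0* (3,1)[OX/XO/X./.O/OX]-1
p4 X@[OX/XO/X./O./OX]: (2,1)[OX/XO/XX/O./OX]+0* (3,1)[OX/XO/X./OX/OX]+0
p5 O@[OX/XO/XX/O./OX]: (3,1)[OX/XO/XX/OO/OX]+0*
p6 X@[OX/XO/XX/OO/OX] terminal +0; root [.X/.O/X./../OX] d5

O winning at [.X/.O/X./../OX]: False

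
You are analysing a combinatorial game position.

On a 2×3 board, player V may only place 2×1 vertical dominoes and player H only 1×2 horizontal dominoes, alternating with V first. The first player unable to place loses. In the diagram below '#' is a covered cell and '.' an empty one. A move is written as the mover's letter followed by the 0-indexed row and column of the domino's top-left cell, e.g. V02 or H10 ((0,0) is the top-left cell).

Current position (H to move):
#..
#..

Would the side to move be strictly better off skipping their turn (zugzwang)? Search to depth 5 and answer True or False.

ply 1, H at #../#.. | H01=+1→###/#..*; H11=+1→#../###
ply 2: ###/#.. is terminal -1 (V); from #../#.. depth 5
suppose H passes — search the same position with V to move:
pass> ply 1, V at #../#.. | V01=+1→##./##.*; V02=+1→#.#/#.#
pass> ply 2: ##./##. is terminal -1 (H); from #../#.. depth 5
for H: play +1, pass -1

zugzwang(#../#.., H) = False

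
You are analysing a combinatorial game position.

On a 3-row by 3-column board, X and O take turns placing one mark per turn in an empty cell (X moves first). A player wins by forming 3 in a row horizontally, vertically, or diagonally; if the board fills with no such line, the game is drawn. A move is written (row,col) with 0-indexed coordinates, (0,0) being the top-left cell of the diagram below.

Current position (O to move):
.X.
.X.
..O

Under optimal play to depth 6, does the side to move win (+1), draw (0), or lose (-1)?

p1 O@[.X./.X./..O]: (0,0)[OX./.X./..O]-1 (0,2)[.XO/.X./..O]-1 (1,0)[.X./OX./..O]-1 (1,2)[.X./.XO/..O]-1 (2,0)[.X./.X./O.O]-1 (2,1)[.X./.X./.OO]+0*
p2 X@[.X./.X./.OO]: (0,0)[XX./.X./.OO]-1 (0,2)[.XX/.X./.OO]-1 (1,0)[.X./XX./.OO]-1 (1,2)[.X./.XX/.OO]-1 (2,0)[.X./.X./XOO]+0*
p3 O@[.X./.X./XOO]: (0,0)[OX./.X./XOO]-1 (0,2)[.XO/.X./XOO]+0* (1,0)[.X./OX./XOO]-1 (1,2)[.X./.XO/XOO]-1
p4 X@[.XO/.X./XOO]: (0,0)[XXO/.X./XOO]-1 (1,0)[.XO/XX./XOO]-1 (1,2)[.XO/.XX/XOO]+0*
p5 O@[.XO/.XX/XOO]: (0,0)[OXO/.XX/XOO]-1 (1,0)[.XO/OXX/XOO]+0*
p6 X@[.XO/OXX/XOO]: (0,0)[XXO/OXX/XOO]+0*
p7 O@[XXO/OXX/XOO] terminal +0; root [.X./.X./..O] d6

value(.X./.X./..O, O) = 0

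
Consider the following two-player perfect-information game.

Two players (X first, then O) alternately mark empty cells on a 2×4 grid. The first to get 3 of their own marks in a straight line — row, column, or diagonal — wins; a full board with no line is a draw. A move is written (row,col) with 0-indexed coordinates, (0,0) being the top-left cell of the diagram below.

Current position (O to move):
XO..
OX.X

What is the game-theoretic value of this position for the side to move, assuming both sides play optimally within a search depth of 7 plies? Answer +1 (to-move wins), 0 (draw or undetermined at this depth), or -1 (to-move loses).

ply 1, O at XO../OX.X | (0,2)=-1→XOO./OX.X; (0,3)=-1→XO.O/OX.X; (1,2)=+0→XO../OXOX*
ply 2, X at XO../OXOX | (0,2)=+0→XOX./OXOX*; (0,3)=+0→XO.X/OXOX
ply 3, O at XOX./OXOX | (0,3)=+0→XOXO/OXOX*
ply 4: XOXO/OXOX is terminal +0 (X); from XO../OX.X depth 7

value(XO../OX.X, O) = 0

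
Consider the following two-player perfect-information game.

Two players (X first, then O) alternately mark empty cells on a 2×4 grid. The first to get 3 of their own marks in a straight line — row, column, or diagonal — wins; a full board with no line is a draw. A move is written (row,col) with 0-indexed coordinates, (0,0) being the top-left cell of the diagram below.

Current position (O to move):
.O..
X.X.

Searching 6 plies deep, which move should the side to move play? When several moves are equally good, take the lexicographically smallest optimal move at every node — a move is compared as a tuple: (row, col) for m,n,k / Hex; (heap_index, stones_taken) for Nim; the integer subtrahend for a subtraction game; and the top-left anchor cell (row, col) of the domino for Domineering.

O's best at [.O../X.X.]: (1,1)

ply 1, O at .O../X.X. | (0,0)=-1→OO../X.X.; (0,2)=-1→.OO./X.X.; (0,3)=-1→.O.O/X.X.; (1,1)=+0→.O../XOX.*; (1,3)=-1→.O../X.XO
ply 2, X at .O../XOX. | (0,0)=+0→XO../XOX.*; (0,2)=+0→.OX./XOX.; (0,3)=+0→.O.X/XOX.; (1,3)=-1→.O../XOXX
ply 3, O at XO../XOX. | (0,2)=+0→XOO./XOX.*; (0,3)=+0→XO.O/XOX.; (1,3)=+0→XO../XOXO
ply 4, X at XOO./XOX. | (0,3)=+0→XOOX/XOX.*; (1,3)=-1→XOO./XOXX
ply 5, O at XOOX/XOX. | (1,3)=+0→XOOX/XOXO*
ply 6: XOOX/XOXO is terminal +0 (X); from .O../X.X. depth 6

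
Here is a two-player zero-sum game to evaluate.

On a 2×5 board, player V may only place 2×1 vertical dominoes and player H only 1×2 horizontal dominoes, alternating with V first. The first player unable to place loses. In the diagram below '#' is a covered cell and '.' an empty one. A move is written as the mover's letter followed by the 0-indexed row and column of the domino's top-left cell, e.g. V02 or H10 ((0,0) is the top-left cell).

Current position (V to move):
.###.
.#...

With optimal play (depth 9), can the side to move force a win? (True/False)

V winning at [.###./.#...]: True

[.###./.#...] V move#1: V00:-1/####./##..., V04:+1/.####/.#..#*
[.####/.#..#] H move#2: H12:-1/.####/.####*
[.####/.####] V move#3: V00:+1/#####/#####*
[#####/#####] end (terminal -1, H#4); searched .###./.#... to 9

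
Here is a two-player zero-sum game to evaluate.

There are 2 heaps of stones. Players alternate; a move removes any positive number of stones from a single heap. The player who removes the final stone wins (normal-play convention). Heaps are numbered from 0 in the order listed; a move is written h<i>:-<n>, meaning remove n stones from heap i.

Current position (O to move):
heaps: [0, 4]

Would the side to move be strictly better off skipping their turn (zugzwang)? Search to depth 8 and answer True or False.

zugzwang((0,4), O) = False

[(0,4)] O move#1: h1:-1:-1/(0,3), h1:-2:-1/(0,2), h1:-3:-1/(0,1), h1:-4:+1/(0,0)*
[(0,0)] end (terminal -1, X#2); searched (0,4) to 8
if O skipped the turn, X would face:
~ [(0,4)] X move#1: h1:-1:-1/(0,3), h1:-2:-1/(0,2), h1:-3:-1/(0,1), h1:-4:+1/(0,0)*
~ [(0,0)] end (terminal -1, O#2); searched (0,4) to 8
compare (O): move=+1 vs pass=-1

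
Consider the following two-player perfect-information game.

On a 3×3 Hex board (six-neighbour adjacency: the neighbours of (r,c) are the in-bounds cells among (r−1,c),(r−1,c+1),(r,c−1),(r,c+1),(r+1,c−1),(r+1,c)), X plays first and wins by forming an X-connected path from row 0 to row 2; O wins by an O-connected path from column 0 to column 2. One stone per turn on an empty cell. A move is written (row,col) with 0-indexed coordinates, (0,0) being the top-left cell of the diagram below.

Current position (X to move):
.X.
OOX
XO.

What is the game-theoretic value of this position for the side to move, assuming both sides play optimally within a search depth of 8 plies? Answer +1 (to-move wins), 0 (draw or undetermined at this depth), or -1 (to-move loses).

[.X./OOX/XO.] X move#1: (0,0):-1/XX./OOX/XO.*, (0,2):-1/.XX/OOX/XO., (2,2):-1/.X./OOX/XOX
[XX./OOX/XO.] O move#2: (0,2):+1/XXO/OOX/XO.*, (2,2):+1/XX./OOX/XOO
[XXO/OOX/XO.] end (terminal -1, X#3); searched .X./OOX/XO. to 8

value(.X./OOX/XO., X) = -1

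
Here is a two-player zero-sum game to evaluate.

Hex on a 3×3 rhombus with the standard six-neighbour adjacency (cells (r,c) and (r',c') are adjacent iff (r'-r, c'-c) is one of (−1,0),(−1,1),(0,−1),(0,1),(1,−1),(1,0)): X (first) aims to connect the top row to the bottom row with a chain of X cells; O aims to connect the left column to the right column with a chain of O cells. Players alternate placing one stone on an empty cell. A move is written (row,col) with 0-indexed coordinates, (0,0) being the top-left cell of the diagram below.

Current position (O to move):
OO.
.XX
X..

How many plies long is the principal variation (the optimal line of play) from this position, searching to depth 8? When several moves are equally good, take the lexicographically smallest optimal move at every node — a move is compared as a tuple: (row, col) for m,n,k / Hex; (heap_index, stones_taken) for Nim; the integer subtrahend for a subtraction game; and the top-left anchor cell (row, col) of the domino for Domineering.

p1 O@[OO./.XX/X..]: (0,2)[OOO/.XX/X..]+1* (1,0)[OO./OXX/X..]-1 (2,1)[OO./.XX/XO.]-1 (2,2)[OO./.XX/X.O]-1
p2 X@[OOO/.XX/X..] terminal -1; root [OO./.XX/X..] d8

PV length from [OO./.XX/X..]: 1 ply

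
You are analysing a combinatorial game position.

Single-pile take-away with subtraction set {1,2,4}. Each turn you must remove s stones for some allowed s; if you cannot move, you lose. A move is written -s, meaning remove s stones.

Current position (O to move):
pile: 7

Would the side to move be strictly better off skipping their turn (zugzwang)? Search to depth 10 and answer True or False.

zugzwang(7, O) = False

p1 O@[7]: -1[6]+1* -2[5]-1 -4[3]+1
p2 X@[6]: -1[5]-1* -2[4]-1 -4[2]-1
p3 O@[5]: -1[4]-1 -2[3]+1* -4[1]-1
p4 X@[3]: -1[2]-1* -2[1]-1
p5 O@[2]: -1[1]-1 -2[0]+1*
p6 X@[0] terminal -1; root [7] d10
suppose O passes — search the same position with X to move:
pass> p1 X@[7]: -1[6]+1* -2[5]-1 -4[3]+1
pass> p2 O@[6]: -1[5]-1* -2[4]-1 -4[2]-1
pass> p3 X@[5]: -1[4]-1 -2[3]+1* -4[1]-1
pass> p4 O@[3]: -1[2]-1* -2[1]-1
pass> p5 X@[2]: -1[1]-1 -2[0]+1*
pass> p6 O@[0] terminal -1; root [7] d10
for O: play +1, pass -1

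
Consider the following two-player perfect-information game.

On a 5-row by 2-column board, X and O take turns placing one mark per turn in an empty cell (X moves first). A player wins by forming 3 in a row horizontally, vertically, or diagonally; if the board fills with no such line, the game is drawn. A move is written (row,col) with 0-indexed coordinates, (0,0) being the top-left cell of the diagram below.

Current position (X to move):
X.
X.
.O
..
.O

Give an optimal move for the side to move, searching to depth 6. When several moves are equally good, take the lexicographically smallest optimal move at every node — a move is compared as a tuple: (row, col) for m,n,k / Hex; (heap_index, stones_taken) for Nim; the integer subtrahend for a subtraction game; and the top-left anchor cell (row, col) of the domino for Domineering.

X's best at [X./X./.O/../.O]: (2,0)

ply 1, X at X./X./.O/../.O | (0,1)=-1→XX/X./.O/../.O; (1,1)=-1→X./XX/.O/../.O; (2,0)=+1→X./X./XO/../.O*; (3,0)=-1→X./X./.O/X./.O; (3,1)=+0→X./X./.O/.X/.O; (4,0)=-1→X./X./.O/../XO
ply 2: X./X./XO/../.O is terminal -1 (O); from X./X./.O/../.O depth 6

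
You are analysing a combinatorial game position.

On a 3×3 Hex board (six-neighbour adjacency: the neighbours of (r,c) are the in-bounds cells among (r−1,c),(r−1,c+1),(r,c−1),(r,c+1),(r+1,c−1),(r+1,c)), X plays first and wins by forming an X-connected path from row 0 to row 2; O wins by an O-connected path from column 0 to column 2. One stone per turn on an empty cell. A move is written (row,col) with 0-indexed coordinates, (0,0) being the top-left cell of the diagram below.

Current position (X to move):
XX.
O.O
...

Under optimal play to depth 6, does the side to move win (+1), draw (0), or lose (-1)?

value(XX./O.O/..., X) = +1

ply 1, X at XX./O.O/... | (0,2)=-1→XXX/O.O/...; (1,1)=+1→XX./OXO/...*; (2,0)=-1→XX./O.O/X..; (2,1)=-1→XX./O.O/.X.; (2,2)=-1→XX./O.O/..X
ply 2, O at XX./OXO/... | (0,2)=-1→XXO/OXO/...*; (2,0)=-1→XX./OXO/O..; (2,1)=-1→XX./OXO/.O.; (2,2)=-1→XX./OXO/..O
ply 3, X at XXO/OXO/... | (2,0)=+1→XXO/OXO/X..*; (2,1)=+1→XXO/OXO/.X.; (2,2)=+1→XXO/OXO/..X
ply 4: XXO/OXO/X.. is terminal -1 (O); from XX./O.O/... depth 6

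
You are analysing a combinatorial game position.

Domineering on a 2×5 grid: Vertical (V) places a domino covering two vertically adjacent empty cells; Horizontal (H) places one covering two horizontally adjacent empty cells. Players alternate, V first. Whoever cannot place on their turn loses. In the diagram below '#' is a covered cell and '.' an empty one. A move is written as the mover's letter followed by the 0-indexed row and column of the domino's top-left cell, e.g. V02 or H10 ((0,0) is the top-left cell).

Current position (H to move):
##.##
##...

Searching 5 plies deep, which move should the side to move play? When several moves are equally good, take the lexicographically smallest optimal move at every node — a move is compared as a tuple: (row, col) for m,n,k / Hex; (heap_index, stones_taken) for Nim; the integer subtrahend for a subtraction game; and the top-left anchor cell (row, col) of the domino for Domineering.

[##.##/##...] H move#1: H12:+1/##.##/####.*, H13:-1/##.##/##.##
[##.##/####.] end (terminal -1, V#2); searched ##.##/##... to 5

H's best at [##.##/##...]: H12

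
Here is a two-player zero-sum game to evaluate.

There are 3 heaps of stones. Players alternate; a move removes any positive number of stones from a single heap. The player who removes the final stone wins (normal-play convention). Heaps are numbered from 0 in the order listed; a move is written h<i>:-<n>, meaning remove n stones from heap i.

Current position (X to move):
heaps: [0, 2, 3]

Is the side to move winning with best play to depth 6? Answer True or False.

X winning at [(0,2,3)]: True

p1 X@[(0,2,3)]: h1:-1[(0,1,3)]-1 h1:-2[(0,0,3)]-1 h2:-1[(0,2,2)]+1* h2:-2[(0,2,1)]-1 h2:-3[(0,2,0)]-1
p2 O@[(0,2,2)]: h1:-1[(0,1,2)]-1* h1:-2[(0,0,2)]-1 h2:-1[(0,2,1)]-1 h2:-2[(0,2,0)]-1
p3 X@[(0,1,2)]: h1:-1[(0,0,2)]-1 h2:-1[(0,1,1)]+1* h2:-2[(0,1,0)]-1
p4 O@[(0,1,1)]: h1:-1[(0,0,1)]-1* h2:-1[(0,1,0)]-1
p5 X@[(0,0,1)]: h2:-1[(0,0,0)]+1*
p6 O@[(0,0,0)] terminal -1; root [(0,2,3)] d6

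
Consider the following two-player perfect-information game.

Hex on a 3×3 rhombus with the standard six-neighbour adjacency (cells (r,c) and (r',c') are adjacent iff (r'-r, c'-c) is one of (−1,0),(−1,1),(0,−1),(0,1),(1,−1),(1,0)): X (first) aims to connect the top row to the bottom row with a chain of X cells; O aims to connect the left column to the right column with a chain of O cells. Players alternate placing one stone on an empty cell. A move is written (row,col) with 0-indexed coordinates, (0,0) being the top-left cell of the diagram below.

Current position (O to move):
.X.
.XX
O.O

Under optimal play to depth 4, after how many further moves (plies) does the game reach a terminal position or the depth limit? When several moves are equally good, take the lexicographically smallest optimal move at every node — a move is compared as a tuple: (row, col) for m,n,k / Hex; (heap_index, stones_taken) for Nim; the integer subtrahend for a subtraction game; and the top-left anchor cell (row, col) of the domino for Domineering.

ply 1, O at .X./.XX/O.O | (0,0)=-1→OX./.XX/O.O; (0,2)=-1→.XO/.XX/O.O; (1,0)=-1→.X./OXX/O.O; (2,1)=+1→.X./.XX/OOO*
ply 2: .X./.XX/OOO is terminal -1 (X); from .X./.XX/O.O depth 4

PV length from [.X./.XX/O.O]: 1 ply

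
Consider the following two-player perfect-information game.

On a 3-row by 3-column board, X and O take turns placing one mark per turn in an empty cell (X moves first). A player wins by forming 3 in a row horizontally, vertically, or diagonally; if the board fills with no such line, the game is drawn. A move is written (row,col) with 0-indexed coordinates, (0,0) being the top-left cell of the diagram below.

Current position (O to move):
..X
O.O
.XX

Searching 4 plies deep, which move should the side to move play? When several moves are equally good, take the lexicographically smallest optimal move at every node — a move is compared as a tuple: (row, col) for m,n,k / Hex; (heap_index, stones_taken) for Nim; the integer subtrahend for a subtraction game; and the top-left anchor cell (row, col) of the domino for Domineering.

O's best at [..X/O.O/.XX]: (1,1)

ply 1, O at ..X/O.O/.XX | (0,0)=-1→O.X/O.O/.XX; (0,1)=-1→.OX/O.O/.XX; (1,1)=+1→..X/OOO/.XX*; (2,0)=+1→..X/O.O/OXX
ply 2: ..X/OOO/.XX is terminal -1 (X); from ..X/O.O/.XX depth 4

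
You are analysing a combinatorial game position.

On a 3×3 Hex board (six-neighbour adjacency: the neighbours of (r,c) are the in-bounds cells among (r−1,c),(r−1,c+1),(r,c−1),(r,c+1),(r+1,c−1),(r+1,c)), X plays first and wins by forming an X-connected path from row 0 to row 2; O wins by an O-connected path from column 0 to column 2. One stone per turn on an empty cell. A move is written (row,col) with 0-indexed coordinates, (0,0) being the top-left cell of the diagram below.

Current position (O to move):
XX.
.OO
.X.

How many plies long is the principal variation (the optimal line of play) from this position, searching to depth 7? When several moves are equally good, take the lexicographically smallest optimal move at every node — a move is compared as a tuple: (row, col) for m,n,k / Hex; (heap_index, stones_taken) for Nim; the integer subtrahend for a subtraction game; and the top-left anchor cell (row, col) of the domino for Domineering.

[XX./.OO/.X.] O move#1: (0,2):+1/XXO/.OO/.X.*, (1,0):+1/XX./OOO/.X., (2,0):+1/XX./.OO/OX., (2,2):+1/XX./.OO/.XO
[XXO/.OO/.X.] X move#2: (1,0):-1/XXO/XOO/.X.*, (2,0):-1/XXO/.OO/XX., (2,2):-1/XXO/.OO/.XX
[XXO/XOO/.X.] O move#3: (2,0):+1/XXO/XOO/OX.*, (2,2):-1/XXO/XOO/.XO
[XXO/XOO/OX.] end (terminal -1, X#4); searched XX./.OO/.X. to 7

PV length from [XX./.OO/.X.]: 3 plies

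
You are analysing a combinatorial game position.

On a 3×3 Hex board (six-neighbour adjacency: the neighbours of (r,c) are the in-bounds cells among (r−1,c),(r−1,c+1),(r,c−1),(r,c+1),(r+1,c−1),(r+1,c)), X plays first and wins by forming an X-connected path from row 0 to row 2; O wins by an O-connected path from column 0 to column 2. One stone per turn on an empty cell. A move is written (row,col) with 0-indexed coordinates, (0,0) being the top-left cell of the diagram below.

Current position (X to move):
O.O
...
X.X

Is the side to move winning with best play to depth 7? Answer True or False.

X winning at [O.O/.../X.X]: True

ply 1, X at O.O/.../X.X | (0,1)=+1→OXO/.../X.X*; (1,0)=-1→O.O/X../X.X; (1,1)=-1→O.O/.X./X.X; (1,2)=-1→O.O/..X/X.X; (2,1)=-1→O.O/.../XXX
ply 2, O at OXO/.../X.X | (1,0)=-1→OXO/O../X.X*; (1,1)=-1→OXO/.O./X.X; (1,2)=-1→OXO/..O/X.X; (2,1)=-1→OXO/.../XOX
ply 3, X at OXO/O../X.X | (1,1)=+1→OXO/OX./X.X*; (1,2)=-1→OXO/O.X/X.X; (2,1)=-1→OXO/O../XXX
ply 4: OXO/OX./X.X is terminal -1 (O); from O.O/.../X.X depth 7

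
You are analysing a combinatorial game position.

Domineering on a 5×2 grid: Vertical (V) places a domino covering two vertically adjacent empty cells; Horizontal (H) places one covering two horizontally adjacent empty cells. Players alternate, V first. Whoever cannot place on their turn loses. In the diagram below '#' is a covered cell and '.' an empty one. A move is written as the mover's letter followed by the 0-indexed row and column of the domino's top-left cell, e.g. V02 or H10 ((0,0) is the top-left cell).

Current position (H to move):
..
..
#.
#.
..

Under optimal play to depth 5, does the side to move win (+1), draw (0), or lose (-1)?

p1 H@[../../#./#./..]: H00[##/../#./#./..]+1* H10[../##/#./#./..]+1 H40[../../#./#./##]-1
p2 V@[##/../#./#./..]: V11[##/.#/##/#./..]-1* V21[##/../##/##/..]-1 V31[##/../#./##/.#]-1
p3 H@[##/.#/##/#./..]: H40[##/.#/##/#./##]+1*
p4 V@[##/.#/##/#./##] terminal -1; root [../../#./#./..] d5

value(../../#./#./.., H) = +1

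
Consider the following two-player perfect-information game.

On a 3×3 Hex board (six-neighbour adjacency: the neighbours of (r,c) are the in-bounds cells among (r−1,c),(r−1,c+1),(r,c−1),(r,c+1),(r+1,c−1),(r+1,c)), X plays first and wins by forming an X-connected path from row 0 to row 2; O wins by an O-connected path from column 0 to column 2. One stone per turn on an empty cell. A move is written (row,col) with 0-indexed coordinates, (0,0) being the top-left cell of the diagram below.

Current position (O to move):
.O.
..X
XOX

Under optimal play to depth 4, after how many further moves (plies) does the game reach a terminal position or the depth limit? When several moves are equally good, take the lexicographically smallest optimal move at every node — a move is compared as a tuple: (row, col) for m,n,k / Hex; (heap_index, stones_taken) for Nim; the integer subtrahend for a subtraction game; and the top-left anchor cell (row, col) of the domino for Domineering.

PV length from [.O./..X/XOX]: 3 plies

[.O./..X/XOX] O move#1: (0,0):-1/OO./..X/XOX, (0,2):+1/.OO/..X/XOX*, (1,0):-1/.O./O.X/XOX, (1,1):-1/.O./.OX/XOX
[.OO/..X/XOX] X move#2: (0,0):-1/XOO/..X/XOX*, (1,0):-1/.OO/X.X/XOX, (1,1):-1/.OO/.XX/XOX
[XOO/..X/XOX] O move#3: (1,0):+1/XOO/O.X/XOX*, (1,1):-1/XOO/.OX/XOX
[XOO/O.X/XOX] end (terminal -1, X#4); searched .O./..X/XOX to 4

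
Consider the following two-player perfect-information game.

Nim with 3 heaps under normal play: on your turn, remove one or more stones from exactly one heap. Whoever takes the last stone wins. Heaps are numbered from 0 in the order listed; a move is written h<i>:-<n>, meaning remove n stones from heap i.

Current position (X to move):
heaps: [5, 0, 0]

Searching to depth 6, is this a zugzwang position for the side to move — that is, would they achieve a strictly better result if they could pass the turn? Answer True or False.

ply 1, X at (5,0,0) | h0:-1=-1→(4,0,0); h0:-2=-1→(3,0,0); h0:-3=-1→(2,0,0); h0:-4=-1→(1,0,0); h0:-5=+1→(0,0,0)*
ply 2: (0,0,0) is terminal -1 (O); from (5,0,0) depth 6
if X skipped the turn, O would face:
~ ply 1, O at (5,0,0) | h0:-1=-1→(4,0,0); h0:-2=-1→(3,0,0); h0:-3=-1→(2,0,0); h0:-4=-1→(1,0,0); h0:-5=+1→(0,0,0)*
~ ply 2: (0,0,0) is terminal -1 (X); from (5,0,0) depth 6
compare (X): move=+1 vs pass=-1

zugzwang((5,0,0), X) = False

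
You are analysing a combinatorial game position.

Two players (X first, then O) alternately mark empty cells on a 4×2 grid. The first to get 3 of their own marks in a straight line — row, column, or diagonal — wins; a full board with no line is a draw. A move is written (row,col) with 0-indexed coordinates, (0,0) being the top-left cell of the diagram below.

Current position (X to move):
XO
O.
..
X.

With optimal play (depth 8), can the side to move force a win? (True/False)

X winning at [XO/O./../X.]: False

ply 1, X at XO/O./../X. | (1,1)=+0→XO/OX/../X.*; (2,0)=+0→XO/O./X./X.; (2,1)=+0→XO/O./.X/X.; (3,1)=+0→XO/O./../XX
ply 2, O at XO/OX/../X. | (2,0)=+0→XO/OX/O./X.*; (2,1)=+0→XO/OX/.O/X.; (3,1)=+0→XO/OX/../XO
ply 3, X at XO/OX/O./X. | (2,1)=+0→XO/OX/OX/X.*; (3,1)=+0→XO/OX/O./XX
ply 4, O at XO/OX/OX/X. | (3,1)=+0→XO/OX/OX/XO*
ply 5: XO/OX/OX/XO is terminal +0 (X); from XO/O./../X. depth 8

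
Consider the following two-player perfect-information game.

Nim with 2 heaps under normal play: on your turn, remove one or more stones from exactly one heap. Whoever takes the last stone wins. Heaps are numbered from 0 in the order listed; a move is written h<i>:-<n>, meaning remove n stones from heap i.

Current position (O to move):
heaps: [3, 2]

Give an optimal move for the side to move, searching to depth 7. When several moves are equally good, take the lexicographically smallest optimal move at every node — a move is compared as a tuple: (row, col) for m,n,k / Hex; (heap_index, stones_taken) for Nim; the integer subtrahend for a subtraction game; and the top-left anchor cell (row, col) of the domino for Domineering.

O's best at [(3,2)]: h0:-1

[(3,2)] O move#1: h0:-1:+1/(2,2)*, h0:-2:-1/(1,2), h0:-3:-1/(0,2), h1:-1:-1/(3,1), h1:-2:-1/(3,0)
[(2,2)] X move#2: h0:-1:-1/(1,2)*, h0:-2:-1/(0,2), h1:-1:-1/(2,1), h1:-2:-1/(2,0)
[(1,2)] O move#3: h0:-1:-1/(0,2), h1:-1:+1/(1,1)*, h1:-2:-1/(1,0)
[(1,1)] X move#4: h0:-1:-1/(0,1)*, h1:-1:-1/(1,0)
[(0,1)] O move#5: h1:-1:+1/(0,0)*
[(0,0)] end (terminal -1, X#6); searched (3,2) to 7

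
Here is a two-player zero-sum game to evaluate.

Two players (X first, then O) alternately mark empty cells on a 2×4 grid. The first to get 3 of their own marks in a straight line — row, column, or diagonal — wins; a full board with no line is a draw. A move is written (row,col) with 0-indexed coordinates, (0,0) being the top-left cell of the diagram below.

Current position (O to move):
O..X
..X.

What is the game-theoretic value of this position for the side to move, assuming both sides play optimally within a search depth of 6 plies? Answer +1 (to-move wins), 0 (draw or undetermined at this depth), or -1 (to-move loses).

ply 1, O at O..X/..X. | (0,1)=+0→OO.X/..X.*; (0,2)=+0→O.OX/..X.; (1,0)=+0→O..X/O.X.; (1,1)=+0→O..X/.OX.; (1,3)=+0→O..X/..XO
ply 2, X at OO.X/..X. | (0,2)=+0→OOXX/..X.*; (1,0)=-1→OO.X/X.X.; (1,1)=-1→OO.X/.XX.; (1,3)=-1→OO.X/..XX
ply 3, O at OOXX/..X. | (1,0)=+0→OOXX/O.X.*; (1,1)=+0→OOXX/.OX.; (1,3)=+0→OOXX/..XO
ply 4, X at OOXX/O.X. | (1,1)=+0→OOXX/OXX.*; (1,3)=+0→OOXX/O.XX
ply 5, O at OOXX/OXX. | (1,3)=+0→OOXX/OXXO*
ply 6: OOXX/OXXO is terminal +0 (X); from O..X/..X. depth 6

value(O..X/..X., O) = 0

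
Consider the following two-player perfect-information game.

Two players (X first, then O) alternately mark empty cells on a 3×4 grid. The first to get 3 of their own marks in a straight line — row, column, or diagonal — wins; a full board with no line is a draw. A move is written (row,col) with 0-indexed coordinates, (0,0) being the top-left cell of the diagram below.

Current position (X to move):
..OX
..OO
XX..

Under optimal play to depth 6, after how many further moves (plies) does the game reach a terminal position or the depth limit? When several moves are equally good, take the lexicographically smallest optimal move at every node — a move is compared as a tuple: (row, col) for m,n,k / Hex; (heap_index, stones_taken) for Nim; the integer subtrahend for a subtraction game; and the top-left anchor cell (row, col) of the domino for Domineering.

p1 X@[..OX/..OO/XX..]: (0,0)[X.OX/..OO/XX..]-1 (0,1)[.XOX/..OO/XX..]-1 (1,0)[..OX/X.OO/XX..]-1 (1,1)[..OX/.XOO/XX..]-1 (2,2)[..OX/..OO/XXX.]+1* (2,3)[..OX/..OO/XX.X]-1
p2 O@[..OX/..OO/XXX.] terminal -1; root [..OX/..OO/XX..] d6

PV length from [..OX/..OO/XX..]: 1 ply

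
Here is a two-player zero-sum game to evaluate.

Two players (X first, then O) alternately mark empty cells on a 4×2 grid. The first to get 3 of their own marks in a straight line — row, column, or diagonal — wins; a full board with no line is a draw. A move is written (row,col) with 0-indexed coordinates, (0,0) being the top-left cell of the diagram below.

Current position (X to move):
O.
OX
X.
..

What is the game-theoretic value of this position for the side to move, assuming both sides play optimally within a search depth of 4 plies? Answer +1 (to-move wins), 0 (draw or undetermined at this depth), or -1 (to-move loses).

p1 X@[O./OX/X./..]: (0,1)[OX/OX/X./..]+0 (2,1)[O./OX/XX/..]+1* (3,0)[O./OX/X./X.]+0 (3,1)[O./OX/X./.X]+0
p2 O@[O./OX/XX/..]: (0,1)[OO/OX/XX/..]-1* (3,0)[O./OX/XX/O.]-1 (3,1)[O./OX/XX/.O]-1
p3 X@[OO/OX/XX/..]: (3,0)[OO/OX/XX/X.]+0 (3,1)[OO/OX/XX/.X]+1*
p4 O@[OO/OX/XX/.X] terminal -1; root [O./OX/X./..] d4

value(O./OX/X./.., X) = +1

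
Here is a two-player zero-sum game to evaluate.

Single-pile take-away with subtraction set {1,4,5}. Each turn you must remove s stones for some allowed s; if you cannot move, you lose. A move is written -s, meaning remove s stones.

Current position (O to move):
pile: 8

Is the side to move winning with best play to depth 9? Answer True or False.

[8] O move#1: -1:-1/7*, -4:-1/4, -5:-1/3
[7] X move#2: -1:-1/6, -4:-1/3, -5:+1/2*
[2] O move#3: -1:-1/1*
[1] X move#4: -1:+1/0*
[0] end (terminal -1, O#5); searched 8 to 9

O winning at [8]: False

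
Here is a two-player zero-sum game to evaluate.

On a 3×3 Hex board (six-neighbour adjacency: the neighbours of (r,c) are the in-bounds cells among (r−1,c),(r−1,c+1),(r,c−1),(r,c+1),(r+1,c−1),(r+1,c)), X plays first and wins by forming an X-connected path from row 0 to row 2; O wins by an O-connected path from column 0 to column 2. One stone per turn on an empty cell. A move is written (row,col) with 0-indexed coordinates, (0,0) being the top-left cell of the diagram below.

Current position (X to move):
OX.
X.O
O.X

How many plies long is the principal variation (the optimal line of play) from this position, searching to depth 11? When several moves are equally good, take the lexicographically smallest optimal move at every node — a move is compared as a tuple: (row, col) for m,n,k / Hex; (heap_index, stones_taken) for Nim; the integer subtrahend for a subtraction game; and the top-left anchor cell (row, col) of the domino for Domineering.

p1 X@[OX./X.O/O.X]: (0,2)[OXX/X.O/O.X]-1* (1,1)[OX./XXO/O.X]-1 (2,1)[OX./X.O/OXX]-1
p2 O@[OXX/X.O/O.X]: (1,1)[OXX/XOO/O.X]+1* (2,1)[OXX/X.O/OOX]+1
p3 X@[OXX/XOO/O.X] terminal -1; root [OX./X.O/O.X] d11

PV length from [OX./X.O/O.X]: 2 plies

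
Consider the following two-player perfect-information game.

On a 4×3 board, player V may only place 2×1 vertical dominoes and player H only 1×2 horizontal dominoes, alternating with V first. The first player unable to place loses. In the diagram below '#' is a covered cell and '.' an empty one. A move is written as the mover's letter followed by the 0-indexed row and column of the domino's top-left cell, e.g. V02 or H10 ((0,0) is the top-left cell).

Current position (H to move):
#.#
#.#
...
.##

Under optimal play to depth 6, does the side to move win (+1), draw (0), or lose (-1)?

ply 1, H at #.#/#.#/.../.## | H20=-1→#.#/#.#/##./.##*; H21=-1→#.#/#.#/.##/.##
ply 2, V at #.#/#.#/##./.## | V01=+1→###/###/##./.##*
ply 3: ###/###/##./.## is terminal -1 (H); from #.#/#.#/.../.## depth 6

value(#.#/#.#/.../.##, H) = -1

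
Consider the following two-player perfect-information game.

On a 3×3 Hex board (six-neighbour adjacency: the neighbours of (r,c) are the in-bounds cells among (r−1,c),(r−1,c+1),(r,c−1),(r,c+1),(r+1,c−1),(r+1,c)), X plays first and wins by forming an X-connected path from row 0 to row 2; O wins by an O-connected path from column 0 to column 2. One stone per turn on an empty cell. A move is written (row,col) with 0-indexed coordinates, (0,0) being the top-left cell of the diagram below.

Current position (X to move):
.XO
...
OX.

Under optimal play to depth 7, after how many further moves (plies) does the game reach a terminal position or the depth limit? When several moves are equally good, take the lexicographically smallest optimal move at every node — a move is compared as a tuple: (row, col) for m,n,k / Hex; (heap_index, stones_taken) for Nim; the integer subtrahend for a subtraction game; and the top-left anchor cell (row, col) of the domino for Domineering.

p1 X@[.XO/.../OX.]: (0,0)[XXO/.../OX.]-1 (1,0)[.XO/X../OX.]-1 (1,1)[.XO/.X./OX.]+1* (1,2)[.XO/..X/OX.]-1 (2,2)[.XO/.../OXX]-1
p2 O@[.XO/.X./OX.] terminal -1; root [.XO/.../OX.] d7

PV length from [.XO/.../OX.]: 1 ply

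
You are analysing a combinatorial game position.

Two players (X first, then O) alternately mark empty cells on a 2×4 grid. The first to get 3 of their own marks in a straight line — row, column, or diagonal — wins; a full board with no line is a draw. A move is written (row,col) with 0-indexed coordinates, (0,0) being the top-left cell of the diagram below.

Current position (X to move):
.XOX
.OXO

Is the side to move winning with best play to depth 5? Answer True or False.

X winning at [.XOX/.OXO]: False

[.XOX/.OXO] X move#1: (0,0):+0/XXOX/.OXO*, (1,0):+0/.XOX/XOXO
[XXOX/.OXO] O move#2: (1,0):+0/XXOX/OOXO*
[XXOX/OOXO] end (terminal +0, X#3); searched .XOX/.OXO to 5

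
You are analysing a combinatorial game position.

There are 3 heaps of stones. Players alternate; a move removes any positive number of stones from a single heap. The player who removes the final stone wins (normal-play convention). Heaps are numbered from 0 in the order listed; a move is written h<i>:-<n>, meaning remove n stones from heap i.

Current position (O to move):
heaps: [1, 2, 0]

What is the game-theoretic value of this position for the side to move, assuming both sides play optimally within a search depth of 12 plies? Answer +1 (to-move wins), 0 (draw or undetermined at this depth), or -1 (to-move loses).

[(1,2,0)] O move#1: h0:-1:-1/(0,2,0), h1:-1:+1/(1,1,0)*, h1:-2:-1/(1,0,0)
[(1,1,0)] X move#2: h0:-1:-1/(0,1,0)*, h1:-1:-1/(1,0,0)
[(0,1,0)] O move#3: h1:-1:+1/(0,0,0)*
[(0,0,0)] end (terminal -1, X#4); searched (1,2,0) to 12

value((1,2,0), O) = +1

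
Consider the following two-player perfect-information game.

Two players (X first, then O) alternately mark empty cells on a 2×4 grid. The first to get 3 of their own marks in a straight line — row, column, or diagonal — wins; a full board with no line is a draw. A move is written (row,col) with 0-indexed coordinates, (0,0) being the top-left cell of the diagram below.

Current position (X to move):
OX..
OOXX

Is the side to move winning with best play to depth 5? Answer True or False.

X winning at [OX../OOXX]: False

[OX../OOXX] X move#1: (0,2):+0/OXX./OOXX*, (0,3):+0/OX.X/OOXX
[OXX./OOXX] O move#2: (0,3):+0/OXXO/OOXX*
[OXXO/OOXX] end (terminal +0, X#3); searched OX../OOXX to 5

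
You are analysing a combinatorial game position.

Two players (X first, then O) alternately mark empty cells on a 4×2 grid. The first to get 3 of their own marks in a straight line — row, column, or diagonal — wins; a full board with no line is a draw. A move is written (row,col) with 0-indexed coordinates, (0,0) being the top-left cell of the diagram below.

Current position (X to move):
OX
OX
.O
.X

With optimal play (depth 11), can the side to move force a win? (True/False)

X winning at [OX/OX/.O/.X]: False

ply 1, X at OX/OX/.O/.X | (2,0)=+0→OX/OX/XO/.X*; (3,0)=-1→OX/OX/.O/XX
ply 2, O at OX/OX/XO/.X | (3,0)=+0→OX/OX/XO/OX*
ply 3: OX/OX/XO/OX is terminal +0 (X); from OX/OX/.O/.X depth 11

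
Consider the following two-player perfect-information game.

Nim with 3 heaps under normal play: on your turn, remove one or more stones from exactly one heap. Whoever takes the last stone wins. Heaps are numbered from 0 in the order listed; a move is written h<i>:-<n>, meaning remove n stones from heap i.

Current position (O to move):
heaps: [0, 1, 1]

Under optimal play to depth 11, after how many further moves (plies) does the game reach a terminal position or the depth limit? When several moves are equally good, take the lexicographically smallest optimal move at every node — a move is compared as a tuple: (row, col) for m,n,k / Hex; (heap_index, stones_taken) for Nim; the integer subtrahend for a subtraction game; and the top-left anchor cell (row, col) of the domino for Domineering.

PV length from [(0,1,1)]: 2 plies

[(0,1,1)] O move#1: h1:-1:-1/(0,0,1)*, h2:-1:-1/(0,1,0)
[(0,0,1)] X move#2: h2:-1:+1/(0,0,0)*
[(0,0,0)] end (terminal -1, O#3); searched (0,1,1) to 11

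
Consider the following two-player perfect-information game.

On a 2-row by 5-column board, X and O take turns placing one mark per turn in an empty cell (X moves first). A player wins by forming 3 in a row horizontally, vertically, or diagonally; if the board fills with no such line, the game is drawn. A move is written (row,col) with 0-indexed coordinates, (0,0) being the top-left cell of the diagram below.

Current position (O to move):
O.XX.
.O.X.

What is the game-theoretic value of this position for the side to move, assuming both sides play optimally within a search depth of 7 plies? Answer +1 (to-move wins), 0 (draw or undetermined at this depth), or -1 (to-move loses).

value(O.XX./.O.X., O) = -1

[O.XX./.O.X.] O move#1: (0,1):-1/OOXX./.O.X.*, (0,4):-1/O.XXO/.O.X., (1,0):-1/O.XX./OO.X., (1,2):-1/O.XX./.OOX., (1,4):-1/O.XX./.O.XO
[OOXX./.O.X.] X move#2: (0,4):+1/OOXXX/.O.X.*, (1,0):+0/OOXX./XO.X., (1,2):+1/OOXX./.OXX., (1,4):+1/OOXX./.O.XX
[OOXXX/.O.X.] end (terminal -1, O#3); searched O.XX./.O.X. to 7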